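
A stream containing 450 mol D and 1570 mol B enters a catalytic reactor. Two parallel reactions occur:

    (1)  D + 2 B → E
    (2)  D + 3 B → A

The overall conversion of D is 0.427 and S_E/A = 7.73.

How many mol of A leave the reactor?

Conversion of D: D consumed = 0.427 × 450 = 192.2 mol = 1ξ₁ + 1ξ₂.
Selectivity: 1ξ₁ / (1ξ₂) = 7.73 → ξ₁ = 7.73 ξ₂.
Substitute: (1·7.73 + 1) ξ₂ = 192.2 → ξ₂ = 22.01 mol, ξ₁ = 170.1 mol.
Outlet amounts (n = n₀ + Σ ν·ξ):
  D: 450 − 1(170.1) − 1(22.01) = 257.9
  B: 1570 − 2(170.1) − 3(22.01) = 1164
  E: 0 + 1(170.1) = 170.1
  A: 0 + 1(22.01) = 22.01

22 mol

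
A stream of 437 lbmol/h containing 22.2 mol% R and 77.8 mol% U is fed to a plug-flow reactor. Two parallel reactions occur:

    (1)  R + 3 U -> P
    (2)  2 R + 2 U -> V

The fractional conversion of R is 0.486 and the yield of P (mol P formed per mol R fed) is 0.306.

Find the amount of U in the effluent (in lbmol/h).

233 lbmol/h

Yield of P: 1ξ₁ / 97.01 = 0.306 → ξ₁ = 29.69 lbmol/h.
Conversion of R: 1ξ₁ + 2ξ₂ = 0.486 × 97.01 = 47.15 → ξ₂ = 8.731 lbmol/h.
Outlet amounts (n = n₀ + Σ ν·ξ):
  R: 97.01 − 1(29.69) − 2(8.731) = 49.87
  U: 340 − 3(29.69) − 2(8.731) = 233.5
  P: 0 + 1(29.69) = 29.69
  V: 0 + 1(8.731) = 8.731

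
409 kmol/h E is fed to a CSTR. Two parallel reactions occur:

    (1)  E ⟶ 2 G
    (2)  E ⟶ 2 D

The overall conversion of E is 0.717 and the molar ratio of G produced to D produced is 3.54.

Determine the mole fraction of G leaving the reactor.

Conversion of E: E consumed = 0.717 × 409 = 293.3 kmol/h = 1ξ₁ + 1ξ₂.
Selectivity: 2ξ₁ / (2ξ₂) = 3.54 → ξ₁ = 3.54 ξ₂.
Substitute: (1·3.54 + 1) ξ₂ = 293.3 → ξ₂ = 64.59 kmol/h, ξ₁ = 228.7 kmol/h.
Outlet amounts (n = n₀ + Σ ν·ξ):
  E: 409 − 1(228.7) − 1(64.59) = 115.7
  G: 0 + 2(228.7) = 457.3
  D: 0 + 2(64.59) = 129.2
Total out = 702.3 kmol/h; y_G = 457.3 / 702.3 = 0.6512.

0.651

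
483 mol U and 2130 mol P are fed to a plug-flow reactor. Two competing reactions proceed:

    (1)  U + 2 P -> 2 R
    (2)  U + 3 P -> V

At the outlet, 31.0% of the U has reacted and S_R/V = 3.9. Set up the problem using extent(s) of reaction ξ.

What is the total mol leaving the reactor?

2360 mol

Conversion of U: U consumed = 0.31 × 483 = 149.7 mol = 1ξ₁ + 1ξ₂.
Selectivity: 2ξ₁ / (1ξ₂) = 3.9 → ξ₁ = 1.95 ξ₂.
Substitute: (1·1.95 + 1) ξ₂ = 149.7 → ξ₂ = 50.76 mol, ξ₁ = 98.97 mol.
Outlet amounts (n = n₀ + Σ ν·ξ):
  U: 483 − 1(98.97) − 1(50.76) = 333.3
  P: 2130 − 2(98.97) − 3(50.76) = 1780
  R: 0 + 2(98.97) = 197.9
  V: 0 + 1(50.76) = 50.76
Total out = 333.3 + 1780 + 197.9 + 50.76 = 2362 mol.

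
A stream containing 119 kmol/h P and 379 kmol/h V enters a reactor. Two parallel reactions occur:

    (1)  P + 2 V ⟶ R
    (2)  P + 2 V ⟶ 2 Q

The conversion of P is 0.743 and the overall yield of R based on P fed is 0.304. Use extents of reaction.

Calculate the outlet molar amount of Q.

104 kmol/h

Yield of R: 1ξ₁ / 119 = 0.304 → ξ₁ = 36.18 kmol/h.
Conversion of P: 1ξ₁ + 1ξ₂ = 0.743 × 119 = 88.42 → ξ₂ = 52.24 kmol/h.
Outlet amounts (n = n₀ + Σ ν·ξ):
  P: 119 − 1(36.18) − 1(52.24) = 30.58
  V: 379 − 2(36.18) − 2(52.24) = 202.2
  R: 0 + 1(36.18) = 36.18
  Q: 0 + 2(52.24) = 104.5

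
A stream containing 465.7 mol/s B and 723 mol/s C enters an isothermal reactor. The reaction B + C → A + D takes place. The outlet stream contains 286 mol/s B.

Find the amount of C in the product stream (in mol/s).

543 mol/s

For B: n = n₀ − 1ξ → 286 = 465.7 − 1ξ, giving ξ = 179.7 mol/s.
Outlet amounts (n = n₀ + ν ξ):
  B: 465.7 − 1(179.7) = 286
  C: 723 − 1(179.7) = 543.3
  A: 0 + 1(179.7) = 179.7
  D: 0 + 1(179.7) = 179.7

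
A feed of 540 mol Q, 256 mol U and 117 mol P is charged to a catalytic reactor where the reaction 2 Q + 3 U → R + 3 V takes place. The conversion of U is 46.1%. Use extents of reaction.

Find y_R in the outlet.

U reacted = 0.461 × 256 = 118 mol; ν_U = −3, so ξ = 118/3 = 39.34 mol.
Outlet amounts (n = n₀ + ν ξ):
  Q: 540 − 2(39.34) = 461.3
  U: 256 − 3(39.34) = 138
  R: 0 + 1(39.34) = 39.34
  V: 0 + 3(39.34) = 118
  P: 117 (inert)
Total out = 873.7 mol; y_R = 39.34 / 873.7 = 0.04503.

0.045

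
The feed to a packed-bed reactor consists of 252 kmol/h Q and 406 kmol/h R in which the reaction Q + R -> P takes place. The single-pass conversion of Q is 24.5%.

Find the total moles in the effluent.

Q reacted = 0.245 × 252 = 61.74 kmol/h; ν_Q = −1, so ξ = 61.74/1 = 61.74 kmol/h.
Outlet amounts (n = n₀ + ν ξ):
  Q: 252 − 1(61.74) = 190.3
  R: 406 − 1(61.74) = 344.3
  P: 0 + 1(61.74) = 61.74
Total out = 190.3 + 344.3 + 61.74 = 596.3 kmol/h.

596 kmol/h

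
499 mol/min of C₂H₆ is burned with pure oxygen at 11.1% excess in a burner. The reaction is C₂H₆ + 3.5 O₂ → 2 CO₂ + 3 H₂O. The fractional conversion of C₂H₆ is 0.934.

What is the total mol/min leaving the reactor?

2670 mol/min

Stoichiometric O₂ = 3.5 × 499 = 1746 mol/min; O₂ fed = 1746 × 1.111 = 1940 mol/min.
Fuel reacted = 0.934 × 499 → ξ = 466.1 mol/min.
Outlet (n = n₀ + ν ξ):
  C₂H₆: 499 − 1(466.1) = 32.93
  O₂: 1940 − 3.5(466.1) = 309.1
  CO₂: 0 + 2(466.1) = 932.1
  H₂O: 0 + 3(466.1) = 1398
Total out = 32.93 + 309.1 + 932.1 + 1398 = 2672 mol/min.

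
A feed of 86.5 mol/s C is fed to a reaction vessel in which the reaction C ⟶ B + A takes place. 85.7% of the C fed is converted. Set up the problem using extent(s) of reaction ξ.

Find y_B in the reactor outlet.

C reacted = 0.857 × 86.5 = 74.13 mol/s; ν_C = −1, so ξ = 74.13/1 = 74.13 mol/s.
Outlet amounts (n = n₀ + ν ξ):
  C: 86.5 − 1(74.13) = 12.37
  B: 0 + 1(74.13) = 74.13
  A: 0 + 1(74.13) = 74.13
Total out = 160.6 mol/s; y_B = 74.13 / 160.6 = 0.4615.

0.461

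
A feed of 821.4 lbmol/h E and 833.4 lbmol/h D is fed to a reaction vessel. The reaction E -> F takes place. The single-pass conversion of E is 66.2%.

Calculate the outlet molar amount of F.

E reacted = 0.662 × 821.4 = 543.8 lbmol/h; ν_E = −1, so ξ = 543.8/1 = 543.8 lbmol/h.
Outlet amounts (n = n₀ + ν ξ):
  E: 821.4 − 1(543.8) = 277.6
  F: 0 + 1(543.8) = 543.8
  D: 833.4 (inert)

544 lbmol/h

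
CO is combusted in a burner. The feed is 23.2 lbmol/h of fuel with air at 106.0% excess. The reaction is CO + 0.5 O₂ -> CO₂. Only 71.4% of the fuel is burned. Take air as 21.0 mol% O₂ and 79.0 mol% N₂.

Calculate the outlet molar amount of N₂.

Stoichiometric O₂ = 0.5 × 23.2 = 11.6 lbmol/h; O₂ fed = 11.6 × 2.060 = 23.9 lbmol/h.
N₂ fed = 23.9 × 79/21 = 89.89 lbmol/h.
Fuel reacted = 0.714 × 23.2 → ξ = 16.56 lbmol/h.
Outlet (n = n₀ + ν ξ):
  CO: 23.2 − 1(16.56) = 6.635
  O₂: 23.9 − 0.5(16.56) = 15.61
  N₂: 89.89 (inert)
  CO₂: 0 + 1(16.56) = 16.56

89.9 lbmol/h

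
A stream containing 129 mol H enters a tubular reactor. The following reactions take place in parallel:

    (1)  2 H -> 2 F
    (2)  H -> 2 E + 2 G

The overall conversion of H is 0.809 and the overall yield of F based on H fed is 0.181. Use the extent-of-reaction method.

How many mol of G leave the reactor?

162 mol

Yield of F: 2ξ₁ / 129 = 0.181 → ξ₁ = 11.67 mol.
Conversion of H: 2ξ₁ + 1ξ₂ = 0.809 × 129 = 104.4 → ξ₂ = 81.01 mol.
Outlet amounts (n = n₀ + Σ ν·ξ):
  H: 129 − 2(11.67) − 1(81.01) = 24.64
  F: 0 + 2(11.67) = 23.35
  E: 0 + 2(81.01) = 162
  G: 0 + 2(81.01) = 162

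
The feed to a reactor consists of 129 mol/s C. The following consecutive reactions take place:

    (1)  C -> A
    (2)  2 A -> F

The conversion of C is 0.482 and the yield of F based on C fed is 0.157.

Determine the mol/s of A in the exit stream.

21.7 mol/s

Conversion of C: C consumed = 1ξ₁ = 0.482 × 129 → ξ₁ = 62.18 mol/s.
Yield of F: 1ξ₂ / 129 = 0.157 → ξ₂ = 20.25 mol/s.
Outlet amounts (n = n₀ + Σ ν·ξ):
  C: 129 − 1(62.18) = 66.82
  A: 0 + 1(62.18) − 2(20.25) = 21.67
  F: 0 + 1(20.25) = 20.25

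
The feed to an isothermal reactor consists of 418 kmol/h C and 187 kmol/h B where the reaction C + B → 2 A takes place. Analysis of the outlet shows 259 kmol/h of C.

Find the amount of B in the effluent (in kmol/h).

28 kmol/h

For C: n = n₀ − 1ξ → 259 = 418 − 1ξ, giving ξ = 159 kmol/h.
Outlet amounts (n = n₀ + ν ξ):
  C: 418 − 1(159) = 259
  B: 187 − 1(159) = 28
  A: 0 + 2(159) = 318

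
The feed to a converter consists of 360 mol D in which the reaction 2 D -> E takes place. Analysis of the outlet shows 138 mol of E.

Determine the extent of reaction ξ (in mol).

For E: n = n₀ + 1ξ → 138 = 0 + 1ξ, giving ξ = 138 mol.
Outlet amounts (n = n₀ + ν ξ):
  D: 360 − 2(138) = 84
  E: 0 + 1(138) = 138

ξ = 138 mol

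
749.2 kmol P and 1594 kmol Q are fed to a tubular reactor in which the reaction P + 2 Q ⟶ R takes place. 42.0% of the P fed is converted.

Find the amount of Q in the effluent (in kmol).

965 kmol

P reacted = 0.42 × 749.2 = 314.7 kmol; ν_P = −1, so ξ = 314.7/1 = 314.7 kmol.
Outlet amounts (n = n₀ + ν ξ):
  P: 749.2 − 1(314.7) = 434.5
  Q: 1594 − 2(314.7) = 964.7
  R: 0 + 1(314.7) = 314.7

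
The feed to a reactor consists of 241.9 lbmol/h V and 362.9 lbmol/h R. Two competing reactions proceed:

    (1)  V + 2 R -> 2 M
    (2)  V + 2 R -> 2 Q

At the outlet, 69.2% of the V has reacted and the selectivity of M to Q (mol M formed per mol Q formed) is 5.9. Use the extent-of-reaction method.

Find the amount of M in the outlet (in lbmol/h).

286 lbmol/h

Conversion of V: V consumed = 0.692 × 241.9 = 167.4 lbmol/h = 1ξ₁ + 1ξ₂.
Selectivity: 2ξ₁ / (2ξ₂) = 5.9 → ξ₁ = 5.9 ξ₂.
Substitute: (1·5.9 + 1) ξ₂ = 167.4 → ξ₂ = 24.26 lbmol/h, ξ₁ = 143.1 lbmol/h.
Outlet amounts (n = n₀ + Σ ν·ξ):
  V: 241.9 − 1(143.1) − 1(24.26) = 74.51
  R: 362.9 − 2(143.1) − 2(24.26) = 28.11
  M: 0 + 2(143.1) = 286.3
  Q: 0 + 2(24.26) = 48.52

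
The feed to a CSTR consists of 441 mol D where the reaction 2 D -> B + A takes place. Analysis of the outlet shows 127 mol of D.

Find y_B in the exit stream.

For D: n = n₀ − 2ξ → 127 = 441 − 2ξ, giving ξ = 157 mol.
Outlet amounts (n = n₀ + ν ξ):
  D: 441 − 2(157) = 127
  B: 0 + 1(157) = 157
  A: 0 + 1(157) = 157
Total out = 441 mol; y_B = 157 / 441 = 0.356.

0.356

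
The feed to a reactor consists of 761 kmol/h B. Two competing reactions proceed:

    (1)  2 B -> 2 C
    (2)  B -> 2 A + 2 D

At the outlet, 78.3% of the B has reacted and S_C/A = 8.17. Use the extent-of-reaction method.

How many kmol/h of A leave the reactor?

68.7 kmol/h

Conversion of B: B consumed = 0.783 × 761 = 595.9 kmol/h = 2ξ₁ + 1ξ₂.
Selectivity: 2ξ₁ / (2ξ₂) = 8.17 → ξ₁ = 8.17 ξ₂.
Substitute: (2·8.17 + 1) ξ₂ = 595.9 → ξ₂ = 34.36 kmol/h, ξ₁ = 280.7 kmol/h.
Outlet amounts (n = n₀ + Σ ν·ξ):
  B: 761 − 2(280.7) − 1(34.36) = 165.1
  C: 0 + 2(280.7) = 561.5
  A: 0 + 2(34.36) = 68.73
  D: 0 + 2(34.36) = 68.73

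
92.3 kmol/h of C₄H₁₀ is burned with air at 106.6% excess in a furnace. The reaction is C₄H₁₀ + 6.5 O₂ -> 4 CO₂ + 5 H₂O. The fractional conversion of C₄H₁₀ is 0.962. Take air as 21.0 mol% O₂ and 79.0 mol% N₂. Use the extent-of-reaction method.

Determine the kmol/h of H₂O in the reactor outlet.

444 kmol/h

Stoichiometric O₂ = 6.5 × 92.3 = 599.9 kmol/h; O₂ fed = 599.9 × 2.066 = 1239 kmol/h.
N₂ fed = 1239 × 79/21 = 4663 kmol/h.
Fuel reacted = 0.962 × 92.3 → ξ = 88.79 kmol/h.
Outlet (n = n₀ + ν ξ):
  C₄H₁₀: 92.3 − 1(88.79) = 3.507
  O₂: 1239 − 6.5(88.79) = 662.3
  N₂: 4663 (inert)
  CO₂: 0 + 4(88.79) = 355.2
  H₂O: 0 + 5(88.79) = 444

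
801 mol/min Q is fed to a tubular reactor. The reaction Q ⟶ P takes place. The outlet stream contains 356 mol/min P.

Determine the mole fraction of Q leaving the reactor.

For P: n = n₀ + 1ξ → 356 = 0 + 1ξ, giving ξ = 356 mol/min.
Outlet amounts (n = n₀ + ν ξ):
  Q: 801 − 1(356) = 445
  P: 0 + 1(356) = 356
Total out = 801 mol/min; y_Q = 445 / 801 = 0.5556.

0.556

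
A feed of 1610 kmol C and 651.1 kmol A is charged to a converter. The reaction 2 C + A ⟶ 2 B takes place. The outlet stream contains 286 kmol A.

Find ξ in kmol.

For A: n = n₀ − 1ξ → 286 = 651.1 − 1ξ, giving ξ = 365.1 kmol.
Outlet amounts (n = n₀ + ν ξ):
  C: 1610 − 2(365.1) = 879.8
  A: 651.1 − 1(365.1) = 286
  B: 0 + 2(365.1) = 730.2

ξ = 365 kmol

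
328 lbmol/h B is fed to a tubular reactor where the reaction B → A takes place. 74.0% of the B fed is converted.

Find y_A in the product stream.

B reacted = 0.74 × 328 = 242.7 lbmol/h; ν_B = −1, so ξ = 242.7/1 = 242.7 lbmol/h.
Outlet amounts (n = n₀ + ν ξ):
  B: 328 − 1(242.7) = 85.28
  A: 0 + 1(242.7) = 242.7
Total out = 328 lbmol/h; y_A = 242.7 / 328 = 0.74.

0.74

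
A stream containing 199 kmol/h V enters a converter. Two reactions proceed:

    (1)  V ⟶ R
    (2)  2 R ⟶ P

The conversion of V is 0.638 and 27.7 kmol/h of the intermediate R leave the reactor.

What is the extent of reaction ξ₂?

Conversion of V: V consumed = 1ξ₁ = 0.638 × 199 → ξ₁ = 127 kmol/h.
R balance: n_R = 0 + 1ξ₁ − 2ξ₂ = 27.7 → ξ₂ = (1·127 − 27.7)/2 = 49.63 kmol/h.
Outlet amounts (n = n₀ + Σ ν·ξ):
  V: 199 − 1(127) = 72.04
  R: 0 + 1(127) − 2(49.63) = 27.7
  P: 0 + 1(49.63) = 49.63

ξ₂ = 49.6 kmol/h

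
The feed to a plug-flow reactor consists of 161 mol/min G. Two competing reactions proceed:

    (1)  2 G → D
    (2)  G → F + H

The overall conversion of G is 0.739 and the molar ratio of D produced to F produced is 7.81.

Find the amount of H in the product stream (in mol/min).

7.16 mol/min

Conversion of G: G consumed = 0.739 × 161 = 119 mol/min = 2ξ₁ + 1ξ₂.
Selectivity: 1ξ₁ / (1ξ₂) = 7.81 → ξ₁ = 7.81 ξ₂.
Substitute: (2·7.81 + 1) ξ₂ = 119 → ξ₂ = 7.159 mol/min, ξ₁ = 55.91 mol/min.
Outlet amounts (n = n₀ + Σ ν·ξ):
  G: 161 − 2(55.91) − 1(7.159) = 42.02
  D: 0 + 1(55.91) = 55.91
  F: 0 + 1(7.159) = 7.159
  H: 0 + 1(7.159) = 7.159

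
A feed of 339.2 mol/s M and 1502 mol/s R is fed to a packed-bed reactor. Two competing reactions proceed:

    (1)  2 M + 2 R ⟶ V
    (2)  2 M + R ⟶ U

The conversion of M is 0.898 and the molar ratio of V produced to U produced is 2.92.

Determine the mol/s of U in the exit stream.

Conversion of M: M consumed = 0.898 × 339.2 = 304.6 mol/s = 2ξ₁ + 2ξ₂.
Selectivity: 1ξ₁ / (1ξ₂) = 2.92 → ξ₁ = 2.92 ξ₂.
Substitute: (2·2.92 + 2) ξ₂ = 304.6 → ξ₂ = 38.85 mol/s, ξ₁ = 113.4 mol/s.
Outlet amounts (n = n₀ + Σ ν·ξ):
  M: 339.2 − 2(113.4) − 2(38.85) = 34.6
  R: 1502 − 2(113.4) − 1(38.85) = 1236
  V: 0 + 1(113.4) = 113.4
  U: 0 + 1(38.85) = 38.85

38.9 mol/s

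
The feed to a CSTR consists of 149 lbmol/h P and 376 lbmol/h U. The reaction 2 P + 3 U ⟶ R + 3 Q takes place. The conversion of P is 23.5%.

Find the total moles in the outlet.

P reacted = 0.235 × 149 = 35.02 lbmol/h; ν_P = −2, so ξ = 35.02/2 = 17.51 lbmol/h.
Outlet amounts (n = n₀ + ν ξ):
  P: 149 − 2(17.51) = 114
  U: 376 − 3(17.51) = 323.5
  R: 0 + 1(17.51) = 17.51
  Q: 0 + 3(17.51) = 52.52
Total out = 114 + 323.5 + 17.51 + 52.52 = 507.5 lbmol/h.

507 lbmol/h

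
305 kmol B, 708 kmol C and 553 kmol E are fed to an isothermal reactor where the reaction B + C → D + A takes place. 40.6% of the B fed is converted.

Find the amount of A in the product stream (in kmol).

124 kmol

B reacted = 0.406 × 305 = 123.8 kmol; ν_B = −1, so ξ = 123.8/1 = 123.8 kmol.
Outlet amounts (n = n₀ + ν ξ):
  B: 305 − 1(123.8) = 181.2
  C: 708 − 1(123.8) = 584.2
  D: 0 + 1(123.8) = 123.8
  A: 0 + 1(123.8) = 123.8
  E: 553 (inert)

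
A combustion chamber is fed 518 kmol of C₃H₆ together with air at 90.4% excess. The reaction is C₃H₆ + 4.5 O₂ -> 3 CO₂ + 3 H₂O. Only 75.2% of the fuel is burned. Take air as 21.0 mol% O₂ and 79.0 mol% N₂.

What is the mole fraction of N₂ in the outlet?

0.764

Stoichiometric O₂ = 4.5 × 518 = 2331 kmol; O₂ fed = 2331 × 1.904 = 4438 kmol.
N₂ fed = 4438 × 79/21 = 16700 kmol.
Fuel reacted = 0.752 × 518 → ξ = 389.5 kmol.
Outlet (n = n₀ + ν ξ):
  C₃H₆: 518 − 1(389.5) = 128.5
  O₂: 4438 − 4.5(389.5) = 2685
  N₂: 16700 (inert)
  CO₂: 0 + 3(389.5) = 1169
  H₂O: 0 + 3(389.5) = 1169
Total out = 21850 kmol; y_N₂ = 16700 / 21850 = 0.7642.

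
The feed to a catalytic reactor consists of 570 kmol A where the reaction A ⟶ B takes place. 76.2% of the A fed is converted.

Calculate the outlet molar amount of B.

A reacted = 0.762 × 570 = 434.3 kmol; ν_A = −1, so ξ = 434.3/1 = 434.3 kmol.
Outlet amounts (n = n₀ + ν ξ):
  A: 570 − 1(434.3) = 135.7
  B: 0 + 1(434.3) = 434.3

434 kmol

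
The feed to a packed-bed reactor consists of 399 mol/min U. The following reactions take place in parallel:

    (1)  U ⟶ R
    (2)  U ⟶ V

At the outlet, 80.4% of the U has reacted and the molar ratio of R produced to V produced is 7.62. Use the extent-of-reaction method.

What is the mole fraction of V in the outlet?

0.0933

Conversion of U: U consumed = 0.804 × 399 = 320.8 mol/min = 1ξ₁ + 1ξ₂.
Selectivity: 1ξ₁ / (1ξ₂) = 7.62 → ξ₁ = 7.62 ξ₂.
Substitute: (1·7.62 + 1) ξ₂ = 320.8 → ξ₂ = 37.22 mol/min, ξ₁ = 283.6 mol/min.
Outlet amounts (n = n₀ + Σ ν·ξ):
  U: 399 − 1(283.6) − 1(37.22) = 78.2
  R: 0 + 1(283.6) = 283.6
  V: 0 + 1(37.22) = 37.22
Total out = 399 mol/min; y_V = 37.22 / 399 = 0.09327.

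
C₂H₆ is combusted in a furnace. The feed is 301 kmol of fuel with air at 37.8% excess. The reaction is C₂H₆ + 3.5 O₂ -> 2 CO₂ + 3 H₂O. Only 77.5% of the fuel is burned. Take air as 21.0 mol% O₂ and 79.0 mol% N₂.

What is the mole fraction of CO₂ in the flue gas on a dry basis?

Stoichiometric O₂ = 3.5 × 301 = 1054 kmol; O₂ fed = 1054 × 1.378 = 1452 kmol.
N₂ fed = 1452 × 79/21 = 5461 kmol.
Fuel reacted = 0.775 × 301 → ξ = 233.3 kmol.
Outlet (n = n₀ + ν ξ):
  C₂H₆: 301 − 1(233.3) = 67.72
  O₂: 1452 − 3.5(233.3) = 635.3
  N₂: 5461 (inert)
  CO₂: 0 + 2(233.3) = 466.6
  H₂O: 0 + 3(233.3) = 699.8
Dry total = 6631 kmol; y_CO₂ (dry) = 466.6 / 6631 = 0.07036.

0.0704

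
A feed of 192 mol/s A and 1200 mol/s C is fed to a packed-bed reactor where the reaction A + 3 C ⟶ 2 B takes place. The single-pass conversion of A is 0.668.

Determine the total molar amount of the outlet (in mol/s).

A reacted = 0.668 × 192 = 128.3 mol/s; ν_A = −1, so ξ = 128.3/1 = 128.3 mol/s.
Outlet amounts (n = n₀ + ν ξ):
  A: 192 − 1(128.3) = 63.74
  C: 1200 − 3(128.3) = 815.2
  B: 0 + 2(128.3) = 256.5
Total out = 63.74 + 815.2 + 256.5 = 1135 mol/s.

1140 mol/s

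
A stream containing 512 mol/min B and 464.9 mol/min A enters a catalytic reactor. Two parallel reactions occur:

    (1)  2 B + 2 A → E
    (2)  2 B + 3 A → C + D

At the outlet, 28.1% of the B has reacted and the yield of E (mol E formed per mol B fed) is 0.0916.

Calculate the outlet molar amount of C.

25 mol/min

Yield of E: 1ξ₁ / 512 = 0.0916 → ξ₁ = 46.9 mol/min.
Conversion of B: 2ξ₁ + 2ξ₂ = 0.281 × 512 = 143.9 → ξ₂ = 25.04 mol/min.
Outlet amounts (n = n₀ + Σ ν·ξ):
  B: 512 − 2(46.9) − 2(25.04) = 368.1
  A: 464.9 − 2(46.9) − 3(25.04) = 296
  E: 0 + 1(46.9) = 46.9
  C: 0 + 1(25.04) = 25.04
  D: 0 + 1(25.04) = 25.04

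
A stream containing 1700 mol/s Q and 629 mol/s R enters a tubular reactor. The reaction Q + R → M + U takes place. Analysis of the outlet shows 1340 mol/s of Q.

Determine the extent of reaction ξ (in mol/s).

ξ = 360 mol/s

For Q: n = n₀ − 1ξ → 1340 = 1700 − 1ξ, giving ξ = 360 mol/s.
Outlet amounts (n = n₀ + ν ξ):
  Q: 1700 − 1(360) = 1340
  R: 629 − 1(360) = 269
  M: 0 + 1(360) = 360
  U: 0 + 1(360) = 360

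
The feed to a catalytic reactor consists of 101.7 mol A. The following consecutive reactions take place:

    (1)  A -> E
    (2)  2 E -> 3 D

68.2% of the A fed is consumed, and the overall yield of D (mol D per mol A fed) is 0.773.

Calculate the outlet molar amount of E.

Conversion of A: A consumed = 1ξ₁ = 0.682 × 101.7 → ξ₁ = 69.36 mol.
Yield of D: 3ξ₂ / 101.7 = 0.773 → ξ₂ = 26.2 mol.
Outlet amounts (n = n₀ + Σ ν·ξ):
  A: 101.7 − 1(69.36) = 32.34
  E: 0 + 1(69.36) − 2(26.2) = 16.95
  D: 0 + 3(26.2) = 78.61

17 mol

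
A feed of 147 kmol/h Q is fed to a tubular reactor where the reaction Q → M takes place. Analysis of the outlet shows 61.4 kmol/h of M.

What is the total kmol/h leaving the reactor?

For M: n = n₀ + 1ξ → 61.4 = 0 + 1ξ, giving ξ = 61.4 kmol/h.
Outlet amounts (n = n₀ + ν ξ):
  Q: 147 − 1(61.4) = 85.6
  M: 0 + 1(61.4) = 61.4
Total out = 85.6 + 61.4 = 147 kmol/h.

147 kmol/h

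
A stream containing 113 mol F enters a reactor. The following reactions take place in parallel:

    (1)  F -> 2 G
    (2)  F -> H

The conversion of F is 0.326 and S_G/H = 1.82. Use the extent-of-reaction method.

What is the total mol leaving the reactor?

Conversion of F: F consumed = 0.326 × 113 = 36.84 mol = 1ξ₁ + 1ξ₂.
Selectivity: 2ξ₁ / (1ξ₂) = 1.82 → ξ₁ = 0.91 ξ₂.
Substitute: (1·0.91 + 1) ξ₂ = 36.84 → ξ₂ = 19.29 mol, ξ₁ = 17.55 mol.
Outlet amounts (n = n₀ + Σ ν·ξ):
  F: 113 − 1(17.55) − 1(19.29) = 76.16
  G: 0 + 2(17.55) = 35.1
  H: 0 + 1(19.29) = 19.29
Total out = 76.16 + 35.1 + 19.29 = 130.6 mol.

131 mol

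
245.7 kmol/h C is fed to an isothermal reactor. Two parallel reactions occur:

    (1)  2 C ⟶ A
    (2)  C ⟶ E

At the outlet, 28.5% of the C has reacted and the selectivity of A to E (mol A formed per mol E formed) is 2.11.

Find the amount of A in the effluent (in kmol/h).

Conversion of C: C consumed = 0.285 × 245.7 = 70.02 kmol/h = 2ξ₁ + 1ξ₂.
Selectivity: 1ξ₁ / (1ξ₂) = 2.11 → ξ₁ = 2.11 ξ₂.
Substitute: (2·2.11 + 1) ξ₂ = 70.02 → ξ₂ = 13.41 kmol/h, ξ₁ = 28.3 kmol/h.
Outlet amounts (n = n₀ + Σ ν·ξ):
  C: 245.7 − 2(28.3) − 1(13.41) = 175.7
  A: 0 + 1(28.3) = 28.3
  E: 0 + 1(13.41) = 13.41

28.3 kmol/h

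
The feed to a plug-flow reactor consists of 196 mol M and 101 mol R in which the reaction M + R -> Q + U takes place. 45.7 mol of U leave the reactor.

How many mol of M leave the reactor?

For U: n = n₀ + 1ξ → 45.7 = 0 + 1ξ, giving ξ = 45.7 mol.
Outlet amounts (n = n₀ + ν ξ):
  M: 196 − 1(45.7) = 150.3
  R: 101 − 1(45.7) = 55.3
  Q: 0 + 1(45.7) = 45.7
  U: 0 + 1(45.7) = 45.7

150 mol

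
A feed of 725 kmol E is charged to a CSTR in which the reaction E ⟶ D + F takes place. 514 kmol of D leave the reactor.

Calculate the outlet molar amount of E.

211 kmol

For D: n = n₀ + 1ξ → 514 = 0 + 1ξ, giving ξ = 514 kmol.
Outlet amounts (n = n₀ + ν ξ):
  E: 725 − 1(514) = 211
  D: 0 + 1(514) = 514
  F: 0 + 1(514) = 514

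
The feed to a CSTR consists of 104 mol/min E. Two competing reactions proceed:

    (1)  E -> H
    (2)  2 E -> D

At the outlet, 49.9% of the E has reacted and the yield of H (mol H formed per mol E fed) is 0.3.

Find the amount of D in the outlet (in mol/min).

Yield of H: 1ξ₁ / 104 = 0.3 → ξ₁ = 31.2 mol/min.
Conversion of E: 1ξ₁ + 2ξ₂ = 0.499 × 104 = 51.9 → ξ₂ = 10.35 mol/min.
Outlet amounts (n = n₀ + Σ ν·ξ):
  E: 104 − 1(31.2) − 2(10.35) = 52.1
  H: 0 + 1(31.2) = 31.2
  D: 0 + 1(10.35) = 10.35

10.3 mol/min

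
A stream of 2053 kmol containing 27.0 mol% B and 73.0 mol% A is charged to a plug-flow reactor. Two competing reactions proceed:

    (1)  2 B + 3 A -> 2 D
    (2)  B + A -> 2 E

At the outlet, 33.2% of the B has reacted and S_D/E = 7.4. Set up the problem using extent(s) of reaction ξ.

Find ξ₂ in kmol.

ξ₂ = 11.6 kmol

Conversion of B: B consumed = 0.332 × 554.3 = 184 kmol = 2ξ₁ + 1ξ₂.
Selectivity: 2ξ₁ / (2ξ₂) = 7.4 → ξ₁ = 7.4 ξ₂.
Substitute: (2·7.4 + 1) ξ₂ = 184 → ξ₂ = 11.65 kmol, ξ₁ = 86.19 kmol.
Outlet amounts (n = n₀ + Σ ν·ξ):
  B: 554.3 − 2(86.19) − 1(11.65) = 370.3
  A: 1499 − 3(86.19) − 1(11.65) = 1228
  D: 0 + 2(86.19) = 172.4
  E: 0 + 2(11.65) = 23.3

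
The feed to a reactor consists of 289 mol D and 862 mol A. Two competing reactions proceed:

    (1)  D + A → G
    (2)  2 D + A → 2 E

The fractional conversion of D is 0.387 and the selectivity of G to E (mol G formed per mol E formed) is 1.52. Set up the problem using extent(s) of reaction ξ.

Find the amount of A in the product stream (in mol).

Conversion of D: D consumed = 0.387 × 289 = 111.8 mol = 1ξ₁ + 2ξ₂.
Selectivity: 1ξ₁ / (2ξ₂) = 1.52 → ξ₁ = 3.04 ξ₂.
Substitute: (1·3.04 + 2) ξ₂ = 111.8 → ξ₂ = 22.19 mol, ξ₁ = 67.46 mol.
Outlet amounts (n = n₀ + Σ ν·ξ):
  D: 289 − 1(67.46) − 2(22.19) = 177.2
  A: 862 − 1(67.46) − 1(22.19) = 772.3
  G: 0 + 1(67.46) = 67.46
  E: 0 + 2(22.19) = 44.38

772 mol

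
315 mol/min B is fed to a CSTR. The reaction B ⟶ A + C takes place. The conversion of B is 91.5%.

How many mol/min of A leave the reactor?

B reacted = 0.915 × 315 = 288.2 mol/min; ν_B = −1, so ξ = 288.2/1 = 288.2 mol/min.
Outlet amounts (n = n₀ + ν ξ):
  B: 315 − 1(288.2) = 26.77
  A: 0 + 1(288.2) = 288.2
  C: 0 + 1(288.2) = 288.2

288 mol/min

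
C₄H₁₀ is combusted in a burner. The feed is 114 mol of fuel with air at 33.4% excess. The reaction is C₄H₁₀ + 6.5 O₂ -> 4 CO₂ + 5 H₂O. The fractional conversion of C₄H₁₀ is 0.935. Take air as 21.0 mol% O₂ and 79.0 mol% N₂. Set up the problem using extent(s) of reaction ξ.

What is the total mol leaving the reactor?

4980 mol

Stoichiometric O₂ = 6.5 × 114 = 741 mol; O₂ fed = 741 × 1.334 = 988.5 mol.
N₂ fed = 988.5 × 79/21 = 3719 mol.
Fuel reacted = 0.935 × 114 → ξ = 106.6 mol.
Outlet (n = n₀ + ν ξ):
  C₄H₁₀: 114 − 1(106.6) = 7.41
  O₂: 988.5 − 6.5(106.6) = 295.7
  N₂: 3719 (inert)
  CO₂: 0 + 4(106.6) = 426.4
  H₂O: 0 + 5(106.6) = 533
Total out = 7.41 + 295.7 + 3719 + 426.4 + 533 = 4981 mol.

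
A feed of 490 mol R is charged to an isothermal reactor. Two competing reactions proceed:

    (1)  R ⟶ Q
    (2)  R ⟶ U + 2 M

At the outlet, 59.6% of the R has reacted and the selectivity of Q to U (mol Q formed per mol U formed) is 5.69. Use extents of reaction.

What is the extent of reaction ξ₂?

ξ₂ = 43.7 mol

Conversion of R: R consumed = 0.596 × 490 = 292 mol = 1ξ₁ + 1ξ₂.
Selectivity: 1ξ₁ / (1ξ₂) = 5.69 → ξ₁ = 5.69 ξ₂.
Substitute: (1·5.69 + 1) ξ₂ = 292 → ξ₂ = 43.65 mol, ξ₁ = 248.4 mol.
Outlet amounts (n = n₀ + Σ ν·ξ):
  R: 490 − 1(248.4) − 1(43.65) = 198
  Q: 0 + 1(248.4) = 248.4
  U: 0 + 1(43.65) = 43.65
  M: 0 + 2(43.65) = 87.31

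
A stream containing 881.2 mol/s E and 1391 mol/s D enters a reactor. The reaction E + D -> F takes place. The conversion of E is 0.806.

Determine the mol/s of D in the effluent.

681 mol/s

E reacted = 0.806 × 881.2 = 710.2 mol/s; ν_E = −1, so ξ = 710.2/1 = 710.2 mol/s.
Outlet amounts (n = n₀ + ν ξ):
  E: 881.2 − 1(710.2) = 171
  D: 1391 − 1(710.2) = 680.8
  F: 0 + 1(710.2) = 710.2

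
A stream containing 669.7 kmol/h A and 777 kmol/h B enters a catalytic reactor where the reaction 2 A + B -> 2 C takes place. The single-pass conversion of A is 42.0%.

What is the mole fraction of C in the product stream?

A reacted = 0.42 × 669.7 = 281.3 kmol/h; ν_A = −2, so ξ = 281.3/2 = 140.6 kmol/h.
Outlet amounts (n = n₀ + ν ξ):
  A: 669.7 − 2(140.6) = 388.4
  B: 777 − 1(140.6) = 636.4
  C: 0 + 2(140.6) = 281.3
Total out = 1306 kmol/h; y_C = 281.3 / 1306 = 0.2154.

0.215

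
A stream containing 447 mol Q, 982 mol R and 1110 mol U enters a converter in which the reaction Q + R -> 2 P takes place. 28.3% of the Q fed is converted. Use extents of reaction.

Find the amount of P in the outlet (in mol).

253 mol

Q reacted = 0.283 × 447 = 126.5 mol; ν_Q = −1, so ξ = 126.5/1 = 126.5 mol.
Outlet amounts (n = n₀ + ν ξ):
  Q: 447 − 1(126.5) = 320.5
  R: 982 − 1(126.5) = 855.5
  P: 0 + 2(126.5) = 253
  U: 1110 (inert)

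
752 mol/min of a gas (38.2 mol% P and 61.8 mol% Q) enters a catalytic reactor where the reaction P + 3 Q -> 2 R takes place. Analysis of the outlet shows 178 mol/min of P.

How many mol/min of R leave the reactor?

219 mol/min

For P: n = n₀ − 1ξ → 178 = 287.3 − 1ξ, giving ξ = 109.3 mol/min.
Outlet amounts (n = n₀ + ν ξ):
  P: 287.3 − 1(109.3) = 178
  Q: 464.7 − 3(109.3) = 136.9
  R: 0 + 2(109.3) = 218.5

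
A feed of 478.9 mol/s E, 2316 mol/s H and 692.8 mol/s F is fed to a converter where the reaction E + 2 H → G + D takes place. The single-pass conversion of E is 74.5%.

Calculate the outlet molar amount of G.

E reacted = 0.745 × 478.9 = 356.8 mol/s; ν_E = −1, so ξ = 356.8/1 = 356.8 mol/s.
Outlet amounts (n = n₀ + ν ξ):
  E: 478.9 − 1(356.8) = 122.1
  H: 2316 − 2(356.8) = 1602
  G: 0 + 1(356.8) = 356.8
  D: 0 + 1(356.8) = 356.8
  F: 692.8 (inert)

357 mol/s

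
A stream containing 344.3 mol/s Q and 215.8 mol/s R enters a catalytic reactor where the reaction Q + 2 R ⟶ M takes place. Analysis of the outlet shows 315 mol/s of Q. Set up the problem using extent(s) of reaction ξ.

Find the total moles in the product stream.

For Q: n = n₀ − 1ξ → 315 = 344.3 − 1ξ, giving ξ = 29.3 mol/s.
Outlet amounts (n = n₀ + ν ξ):
  Q: 344.3 − 1(29.3) = 315
  R: 215.8 − 2(29.3) = 157.2
  M: 0 + 1(29.3) = 29.3
Total out = 315 + 157.2 + 29.3 = 501.5 mol/s.

502 mol/s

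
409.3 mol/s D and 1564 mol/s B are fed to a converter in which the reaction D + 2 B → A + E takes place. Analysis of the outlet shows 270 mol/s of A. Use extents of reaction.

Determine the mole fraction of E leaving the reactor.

0.159

For A: n = n₀ + 1ξ → 270 = 0 + 1ξ, giving ξ = 270 mol/s.
Outlet amounts (n = n₀ + ν ξ):
  D: 409.3 − 1(270) = 139.3
  B: 1564 − 2(270) = 1024
  A: 0 + 1(270) = 270
  E: 0 + 1(270) = 270
Total out = 1703 mol/s; y_E = 270 / 1703 = 0.1585.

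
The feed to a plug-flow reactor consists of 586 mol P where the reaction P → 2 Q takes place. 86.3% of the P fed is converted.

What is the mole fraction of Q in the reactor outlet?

0.926

P reacted = 0.863 × 586 = 505.7 mol; ν_P = −1, so ξ = 505.7/1 = 505.7 mol.
Outlet amounts (n = n₀ + ν ξ):
  P: 586 − 1(505.7) = 80.28
  Q: 0 + 2(505.7) = 1011
Total out = 1092 mol; y_Q = 1011 / 1092 = 0.9265.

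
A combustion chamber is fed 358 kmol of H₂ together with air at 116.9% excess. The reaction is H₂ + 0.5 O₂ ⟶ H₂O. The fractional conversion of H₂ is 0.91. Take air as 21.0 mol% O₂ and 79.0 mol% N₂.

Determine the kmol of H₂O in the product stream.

Stoichiometric O₂ = 0.5 × 358 = 179 kmol; O₂ fed = 179 × 2.169 = 388.3 kmol.
N₂ fed = 388.3 × 79/21 = 1461 kmol.
Fuel reacted = 0.91 × 358 → ξ = 325.8 kmol.
Outlet (n = n₀ + ν ξ):
  H₂: 358 − 1(325.8) = 32.22
  O₂: 388.3 − 0.5(325.8) = 225.4
  N₂: 1461 (inert)
  H₂O: 0 + 1(325.8) = 325.8

326 kmol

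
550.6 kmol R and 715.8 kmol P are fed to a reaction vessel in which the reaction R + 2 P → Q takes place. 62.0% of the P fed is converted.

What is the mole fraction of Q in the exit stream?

P reacted = 0.62 × 715.8 = 443.8 kmol; ν_P = −2, so ξ = 443.8/2 = 221.9 kmol.
Outlet amounts (n = n₀ + ν ξ):
  R: 550.6 − 1(221.9) = 328.7
  P: 715.8 − 2(221.9) = 272
  Q: 0 + 1(221.9) = 221.9
Total out = 822.6 kmol; y_Q = 221.9 / 822.6 = 0.2698.

0.27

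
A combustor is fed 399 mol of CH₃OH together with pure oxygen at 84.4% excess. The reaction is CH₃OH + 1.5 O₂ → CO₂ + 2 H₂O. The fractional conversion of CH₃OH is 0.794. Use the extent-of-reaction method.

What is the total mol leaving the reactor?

1660 mol

Stoichiometric O₂ = 1.5 × 399 = 598.5 mol; O₂ fed = 598.5 × 1.844 = 1104 mol.
Fuel reacted = 0.794 × 399 → ξ = 316.8 mol.
Outlet (n = n₀ + ν ξ):
  CH₃OH: 399 − 1(316.8) = 82.19
  O₂: 1104 − 1.5(316.8) = 628.4
  CO₂: 0 + 1(316.8) = 316.8
  H₂O: 0 + 2(316.8) = 633.6
Total out = 82.19 + 628.4 + 316.8 + 633.6 = 1661 mol.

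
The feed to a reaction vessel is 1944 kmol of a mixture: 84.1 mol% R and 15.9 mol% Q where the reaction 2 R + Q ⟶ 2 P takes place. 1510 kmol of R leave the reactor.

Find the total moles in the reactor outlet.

1880 kmol

For R: n = n₀ − 2ξ → 1510 = 1635 − 2ξ, giving ξ = 62.45 kmol.
Outlet amounts (n = n₀ + ν ξ):
  R: 1635 − 2(62.45) = 1510
  Q: 309.1 − 1(62.45) = 246.6
  P: 0 + 2(62.45) = 124.9
Total out = 1510 + 246.6 + 124.9 = 1882 kmol.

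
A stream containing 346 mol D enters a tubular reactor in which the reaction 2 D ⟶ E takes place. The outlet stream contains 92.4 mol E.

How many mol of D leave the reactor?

161 mol

For E: n = n₀ + 1ξ → 92.4 = 0 + 1ξ, giving ξ = 92.4 mol.
Outlet amounts (n = n₀ + ν ξ):
  D: 346 − 2(92.4) = 161.2
  E: 0 + 1(92.4) = 92.4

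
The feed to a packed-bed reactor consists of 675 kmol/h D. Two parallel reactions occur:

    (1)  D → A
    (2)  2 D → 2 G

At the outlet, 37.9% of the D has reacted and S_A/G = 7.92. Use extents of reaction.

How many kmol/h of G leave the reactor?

28.7 kmol/h

Conversion of D: D consumed = 0.379 × 675 = 255.8 kmol/h = 1ξ₁ + 2ξ₂.
Selectivity: 1ξ₁ / (2ξ₂) = 7.92 → ξ₁ = 15.84 ξ₂.
Substitute: (1·15.84 + 2) ξ₂ = 255.8 → ξ₂ = 14.34 kmol/h, ξ₁ = 227.1 kmol/h.
Outlet amounts (n = n₀ + Σ ν·ξ):
  D: 675 − 1(227.1) − 2(14.34) = 419.2
  A: 0 + 1(227.1) = 227.1
  G: 0 + 2(14.34) = 28.68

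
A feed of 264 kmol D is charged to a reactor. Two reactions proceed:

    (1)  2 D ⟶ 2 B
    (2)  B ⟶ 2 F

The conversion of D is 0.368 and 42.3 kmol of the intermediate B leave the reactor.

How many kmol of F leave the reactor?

110 kmol

Conversion of D: D consumed = 2ξ₁ = 0.368 × 264 → ξ₁ = 48.58 kmol.
B balance: n_B = 0 + 2ξ₁ − 1ξ₂ = 42.3 → ξ₂ = (2·48.58 − 42.3)/1 = 54.85 kmol.
Outlet amounts (n = n₀ + Σ ν·ξ):
  D: 264 − 2(48.58) = 166.8
  B: 0 + 2(48.58) − 1(54.85) = 42.3
  F: 0 + 2(54.85) = 109.7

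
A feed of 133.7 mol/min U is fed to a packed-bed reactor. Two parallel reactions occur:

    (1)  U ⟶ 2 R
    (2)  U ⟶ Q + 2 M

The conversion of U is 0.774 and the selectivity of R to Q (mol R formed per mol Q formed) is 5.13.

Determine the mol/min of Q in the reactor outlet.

Conversion of U: U consumed = 0.774 × 133.7 = 103.5 mol/min = 1ξ₁ + 1ξ₂.
Selectivity: 2ξ₁ / (1ξ₂) = 5.13 → ξ₁ = 2.565 ξ₂.
Substitute: (1·2.565 + 1) ξ₂ = 103.5 → ξ₂ = 29.03 mol/min, ξ₁ = 74.46 mol/min.
Outlet amounts (n = n₀ + Σ ν·ξ):
  U: 133.7 − 1(74.46) − 1(29.03) = 30.22
  R: 0 + 2(74.46) = 148.9
  Q: 0 + 1(29.03) = 29.03
  M: 0 + 2(29.03) = 58.06

29 mol/min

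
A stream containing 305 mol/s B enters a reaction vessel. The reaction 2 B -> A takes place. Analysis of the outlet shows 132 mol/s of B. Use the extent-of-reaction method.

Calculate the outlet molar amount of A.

For B: n = n₀ − 2ξ → 132 = 305 − 2ξ, giving ξ = 86.5 mol/s.
Outlet amounts (n = n₀ + ν ξ):
  B: 305 − 2(86.5) = 132
  A: 0 + 1(86.5) = 86.5

86.5 mol/s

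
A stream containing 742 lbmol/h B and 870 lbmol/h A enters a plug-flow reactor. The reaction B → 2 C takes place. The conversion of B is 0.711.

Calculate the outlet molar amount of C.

B reacted = 0.711 × 742 = 527.6 lbmol/h; ν_B = −1, so ξ = 527.6/1 = 527.6 lbmol/h.
Outlet amounts (n = n₀ + ν ξ):
  B: 742 − 1(527.6) = 214.4
  C: 0 + 2(527.6) = 1055
  A: 870 (inert)

1060 lbmol/h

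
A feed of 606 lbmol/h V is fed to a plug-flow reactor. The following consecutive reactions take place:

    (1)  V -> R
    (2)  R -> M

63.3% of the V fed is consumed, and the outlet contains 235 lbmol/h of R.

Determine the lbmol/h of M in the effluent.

Conversion of V: V consumed = 1ξ₁ = 0.633 × 606 → ξ₁ = 383.6 lbmol/h.
R balance: n_R = 0 + 1ξ₁ − 1ξ₂ = 235 → ξ₂ = (1·383.6 − 235)/1 = 148.6 lbmol/h.
Outlet amounts (n = n₀ + Σ ν·ξ):
  V: 606 − 1(383.6) = 222.4
  R: 0 + 1(383.6) − 1(148.6) = 235
  M: 0 + 1(148.6) = 148.6

149 lbmol/h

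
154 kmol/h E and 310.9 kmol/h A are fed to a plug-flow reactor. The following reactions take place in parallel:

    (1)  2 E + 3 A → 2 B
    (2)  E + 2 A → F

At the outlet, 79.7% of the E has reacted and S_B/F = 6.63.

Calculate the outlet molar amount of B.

107 kmol/h

Conversion of E: E consumed = 0.797 × 154 = 122.7 kmol/h = 2ξ₁ + 1ξ₂.
Selectivity: 2ξ₁ / (1ξ₂) = 6.63 → ξ₁ = 3.315 ξ₂.
Substitute: (2·3.315 + 1) ξ₂ = 122.7 → ξ₂ = 16.09 kmol/h, ξ₁ = 53.33 kmol/h.
Outlet amounts (n = n₀ + Σ ν·ξ):
  E: 154 − 2(53.33) − 1(16.09) = 31.26
  A: 310.9 − 3(53.33) − 2(16.09) = 118.7
  B: 0 + 2(53.33) = 106.7
  F: 0 + 1(16.09) = 16.09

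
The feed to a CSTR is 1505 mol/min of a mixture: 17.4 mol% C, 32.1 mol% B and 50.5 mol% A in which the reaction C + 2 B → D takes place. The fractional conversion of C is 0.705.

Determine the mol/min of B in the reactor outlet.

114 mol/min

C reacted = 0.705 × 261.9 = 184.6 mol/min; ν_C = −1, so ξ = 184.6/1 = 184.6 mol/min.
Outlet amounts (n = n₀ + ν ξ):
  C: 261.9 − 1(184.6) = 77.25
  B: 483.1 − 2(184.6) = 113.9
  D: 0 + 1(184.6) = 184.6
  A: 760 (inert)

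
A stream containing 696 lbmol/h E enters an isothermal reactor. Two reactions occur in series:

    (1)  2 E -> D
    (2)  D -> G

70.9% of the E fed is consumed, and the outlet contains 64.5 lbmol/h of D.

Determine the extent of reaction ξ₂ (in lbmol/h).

Conversion of E: E consumed = 2ξ₁ = 0.709 × 696 → ξ₁ = 246.7 lbmol/h.
D balance: n_D = 0 + 1ξ₁ − 1ξ₂ = 64.5 → ξ₂ = (1·246.7 − 64.5)/1 = 182.2 lbmol/h.
Outlet amounts (n = n₀ + Σ ν·ξ):
  E: 696 − 2(246.7) = 202.5
  D: 0 + 1(246.7) − 1(182.2) = 64.5
  G: 0 + 1(182.2) = 182.2

ξ₂ = 182 lbmol/h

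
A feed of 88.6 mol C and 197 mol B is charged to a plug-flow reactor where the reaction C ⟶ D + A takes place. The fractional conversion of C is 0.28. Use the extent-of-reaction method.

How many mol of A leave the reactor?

C reacted = 0.28 × 88.6 = 24.81 mol; ν_C = −1, so ξ = 24.81/1 = 24.81 mol.
Outlet amounts (n = n₀ + ν ξ):
  C: 88.6 − 1(24.81) = 63.79
  D: 0 + 1(24.81) = 24.81
  A: 0 + 1(24.81) = 24.81
  B: 197 (inert)

24.8 mol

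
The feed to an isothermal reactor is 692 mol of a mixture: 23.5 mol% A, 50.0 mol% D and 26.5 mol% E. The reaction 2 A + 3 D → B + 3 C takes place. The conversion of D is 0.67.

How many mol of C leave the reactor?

D reacted = 0.67 × 346 = 231.8 mol; ν_D = −3, so ξ = 231.8/3 = 77.27 mol.
Outlet amounts (n = n₀ + ν ξ):
  A: 162.6 − 2(77.27) = 8.073
  D: 346 − 3(77.27) = 114.2
  B: 0 + 1(77.27) = 77.27
  C: 0 + 3(77.27) = 231.8
  E: 183.4 (inert)

232 mol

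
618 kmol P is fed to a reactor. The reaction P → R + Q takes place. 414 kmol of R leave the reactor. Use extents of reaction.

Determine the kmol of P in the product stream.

For R: n = n₀ + 1ξ → 414 = 0 + 1ξ, giving ξ = 414 kmol.
Outlet amounts (n = n₀ + ν ξ):
  P: 618 − 1(414) = 204
  R: 0 + 1(414) = 414
  Q: 0 + 1(414) = 414

204 kmol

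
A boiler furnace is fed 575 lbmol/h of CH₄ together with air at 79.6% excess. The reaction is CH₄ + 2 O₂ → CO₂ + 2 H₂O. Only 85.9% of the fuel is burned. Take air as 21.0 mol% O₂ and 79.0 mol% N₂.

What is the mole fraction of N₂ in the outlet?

0.746

Stoichiometric O₂ = 2 × 575 = 1150 lbmol/h; O₂ fed = 1150 × 1.796 = 2065 lbmol/h.
N₂ fed = 2065 × 79/21 = 7770 lbmol/h.
Fuel reacted = 0.859 × 575 → ξ = 493.9 lbmol/h.
Outlet (n = n₀ + ν ξ):
  CH₄: 575 − 1(493.9) = 81.07
  O₂: 2065 − 2(493.9) = 1078
  N₂: 7770 (inert)
  CO₂: 0 + 1(493.9) = 493.9
  H₂O: 0 + 2(493.9) = 987.9
Total out = 10410 lbmol/h; y_N₂ = 7770 / 10410 = 0.7464.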